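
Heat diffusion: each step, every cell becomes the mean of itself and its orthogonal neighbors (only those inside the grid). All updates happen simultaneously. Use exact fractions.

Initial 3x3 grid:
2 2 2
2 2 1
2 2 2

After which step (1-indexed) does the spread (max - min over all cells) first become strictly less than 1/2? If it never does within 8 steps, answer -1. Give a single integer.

Answer: 1

Derivation:
Step 1: max=2, min=5/3, spread=1/3
  -> spread < 1/2 first at step 1
Step 2: max=2, min=413/240, spread=67/240
Step 3: max=393/200, min=3883/2160, spread=1807/10800
Step 4: max=10439/5400, min=1570037/864000, spread=33401/288000
Step 5: max=1036609/540000, min=14322067/7776000, spread=3025513/38880000
Step 6: max=54844051/28800000, min=5755873133/3110400000, spread=53531/995328
Step 7: max=14760883949/7776000000, min=347215074151/186624000000, spread=450953/11943936
Step 8: max=1765231389481/933120000000, min=20885976439397/11197440000000, spread=3799043/143327232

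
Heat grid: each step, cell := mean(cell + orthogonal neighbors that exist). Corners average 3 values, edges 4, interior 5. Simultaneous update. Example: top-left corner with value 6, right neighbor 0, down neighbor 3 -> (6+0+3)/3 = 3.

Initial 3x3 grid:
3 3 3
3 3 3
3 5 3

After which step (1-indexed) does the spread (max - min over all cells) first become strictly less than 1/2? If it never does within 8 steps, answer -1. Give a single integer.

Step 1: max=11/3, min=3, spread=2/3
Step 2: max=427/120, min=3, spread=67/120
Step 3: max=3677/1080, min=307/100, spread=1807/5400
  -> spread < 1/2 first at step 3
Step 4: max=1453963/432000, min=8461/2700, spread=33401/144000
Step 5: max=12893933/3888000, min=853391/270000, spread=3025513/19440000
Step 6: max=5130526867/1555200000, min=45955949/14400000, spread=53531/497664
Step 7: max=305968925849/93312000000, min=12455116051/3888000000, spread=450953/5971968
Step 8: max=18305063560603/5598720000000, min=1500688610519/466560000000, spread=3799043/71663616

Answer: 3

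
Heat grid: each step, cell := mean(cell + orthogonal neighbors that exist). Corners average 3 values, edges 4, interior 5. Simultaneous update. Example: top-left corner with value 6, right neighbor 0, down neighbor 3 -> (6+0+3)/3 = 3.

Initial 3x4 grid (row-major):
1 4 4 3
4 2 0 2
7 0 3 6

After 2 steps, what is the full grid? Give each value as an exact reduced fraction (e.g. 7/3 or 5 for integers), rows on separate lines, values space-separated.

After step 1:
  3 11/4 11/4 3
  7/2 2 11/5 11/4
  11/3 3 9/4 11/3
After step 2:
  37/12 21/8 107/40 17/6
  73/24 269/100 239/100 697/240
  61/18 131/48 667/240 26/9

Answer: 37/12 21/8 107/40 17/6
73/24 269/100 239/100 697/240
61/18 131/48 667/240 26/9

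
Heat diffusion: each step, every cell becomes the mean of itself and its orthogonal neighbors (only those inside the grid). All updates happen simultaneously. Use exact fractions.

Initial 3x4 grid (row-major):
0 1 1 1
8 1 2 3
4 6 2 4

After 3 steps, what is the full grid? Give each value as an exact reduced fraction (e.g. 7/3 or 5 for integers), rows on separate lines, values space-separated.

Answer: 2027/720 419/200 7067/3600 1949/1080
5197/1600 763/250 13867/6000 17239/7200
733/180 8203/2400 2501/800 1951/720

Derivation:
After step 1:
  3 3/4 5/4 5/3
  13/4 18/5 9/5 5/2
  6 13/4 7/2 3
After step 2:
  7/3 43/20 41/30 65/36
  317/80 253/100 253/100 269/120
  25/6 327/80 231/80 3
After step 3:
  2027/720 419/200 7067/3600 1949/1080
  5197/1600 763/250 13867/6000 17239/7200
  733/180 8203/2400 2501/800 1951/720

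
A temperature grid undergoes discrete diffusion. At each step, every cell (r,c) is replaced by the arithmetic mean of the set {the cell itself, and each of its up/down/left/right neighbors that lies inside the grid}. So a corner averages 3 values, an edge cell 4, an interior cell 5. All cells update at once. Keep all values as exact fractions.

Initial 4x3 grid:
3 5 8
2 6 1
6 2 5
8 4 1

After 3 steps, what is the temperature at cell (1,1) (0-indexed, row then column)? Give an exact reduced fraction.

Answer: 3989/1000

Derivation:
Step 1: cell (1,1) = 16/5
Step 2: cell (1,1) = 451/100
Step 3: cell (1,1) = 3989/1000
Full grid after step 3:
  8897/2160 10861/2400 9367/2160
  31553/7200 3989/1000 30853/7200
  10241/2400 25469/6000 25823/7200
  1681/360 57391/14400 2039/540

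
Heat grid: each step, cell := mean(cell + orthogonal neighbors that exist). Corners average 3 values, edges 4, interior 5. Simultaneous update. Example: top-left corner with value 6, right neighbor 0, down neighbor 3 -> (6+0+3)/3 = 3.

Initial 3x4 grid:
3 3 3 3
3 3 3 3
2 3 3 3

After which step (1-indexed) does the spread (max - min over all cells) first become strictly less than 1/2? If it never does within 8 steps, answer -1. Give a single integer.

Step 1: max=3, min=8/3, spread=1/3
  -> spread < 1/2 first at step 1
Step 2: max=3, min=49/18, spread=5/18
Step 3: max=3, min=607/216, spread=41/216
Step 4: max=3, min=73543/25920, spread=4217/25920
Step 5: max=21521/7200, min=4456451/1555200, spread=38417/311040
Step 6: max=429403/144000, min=268735789/93312000, spread=1903471/18662400
Step 7: max=12844241/4320000, min=16195170911/5598720000, spread=18038617/223948800
Step 8: max=1153473241/388800000, min=974501417149/335923200000, spread=883978523/13436928000

Answer: 1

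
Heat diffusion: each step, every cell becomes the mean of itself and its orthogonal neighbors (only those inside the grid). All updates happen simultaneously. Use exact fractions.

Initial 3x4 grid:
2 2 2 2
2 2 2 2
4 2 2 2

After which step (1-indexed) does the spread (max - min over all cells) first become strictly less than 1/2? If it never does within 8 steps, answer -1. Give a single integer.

Step 1: max=8/3, min=2, spread=2/3
Step 2: max=23/9, min=2, spread=5/9
Step 3: max=257/108, min=2, spread=41/108
  -> spread < 1/2 first at step 3
Step 4: max=30137/12960, min=2, spread=4217/12960
Step 5: max=1764349/777600, min=7279/3600, spread=38417/155520
Step 6: max=104512211/46656000, min=146597/72000, spread=1903471/9331200
Step 7: max=6199709089/2799360000, min=4435759/2160000, spread=18038617/111974400
Step 8: max=369191382851/167961600000, min=401726759/194400000, spread=883978523/6718464000

Answer: 3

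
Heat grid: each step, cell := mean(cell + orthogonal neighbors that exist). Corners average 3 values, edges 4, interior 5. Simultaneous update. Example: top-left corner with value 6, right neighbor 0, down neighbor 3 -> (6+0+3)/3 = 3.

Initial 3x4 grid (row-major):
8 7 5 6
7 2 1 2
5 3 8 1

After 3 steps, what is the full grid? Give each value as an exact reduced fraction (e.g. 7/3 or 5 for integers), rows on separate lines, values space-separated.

Answer: 2443/432 37211/7200 31361/7200 8591/2160
38141/7200 13969/3000 4013/1000 2829/800
703/144 10537/2400 26461/7200 7501/2160

Derivation:
After step 1:
  22/3 11/2 19/4 13/3
  11/2 4 18/5 5/2
  5 9/2 13/4 11/3
After step 2:
  55/9 259/48 1091/240 139/36
  131/24 231/50 181/50 141/40
  5 67/16 901/240 113/36
After step 3:
  2443/432 37211/7200 31361/7200 8591/2160
  38141/7200 13969/3000 4013/1000 2829/800
  703/144 10537/2400 26461/7200 7501/2160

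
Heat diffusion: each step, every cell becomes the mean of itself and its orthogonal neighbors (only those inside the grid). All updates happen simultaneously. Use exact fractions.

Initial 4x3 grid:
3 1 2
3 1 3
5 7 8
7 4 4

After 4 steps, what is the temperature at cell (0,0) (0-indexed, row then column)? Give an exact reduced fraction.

Answer: 15061/5184

Derivation:
Step 1: cell (0,0) = 7/3
Step 2: cell (0,0) = 85/36
Step 3: cell (0,0) = 1165/432
Step 4: cell (0,0) = 15061/5184
Full grid after step 4:
  15061/5184 495781/172800 5071/1728
  38461/10800 253319/72000 12937/3600
  24053/5400 163007/36000 48481/10800
  64999/12960 436423/86400 65359/12960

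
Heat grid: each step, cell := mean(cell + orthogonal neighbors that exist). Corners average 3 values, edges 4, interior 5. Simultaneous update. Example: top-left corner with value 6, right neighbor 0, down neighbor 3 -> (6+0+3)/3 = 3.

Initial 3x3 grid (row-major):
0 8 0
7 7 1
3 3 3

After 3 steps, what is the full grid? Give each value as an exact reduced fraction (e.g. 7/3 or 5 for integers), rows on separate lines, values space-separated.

Answer: 199/45 6291/1600 143/40
61969/14400 24253/6000 48619/14400
9257/2160 13661/3600 7427/2160

Derivation:
After step 1:
  5 15/4 3
  17/4 26/5 11/4
  13/3 4 7/3
After step 2:
  13/3 339/80 19/6
  1127/240 399/100 797/240
  151/36 119/30 109/36
After step 3:
  199/45 6291/1600 143/40
  61969/14400 24253/6000 48619/14400
  9257/2160 13661/3600 7427/2160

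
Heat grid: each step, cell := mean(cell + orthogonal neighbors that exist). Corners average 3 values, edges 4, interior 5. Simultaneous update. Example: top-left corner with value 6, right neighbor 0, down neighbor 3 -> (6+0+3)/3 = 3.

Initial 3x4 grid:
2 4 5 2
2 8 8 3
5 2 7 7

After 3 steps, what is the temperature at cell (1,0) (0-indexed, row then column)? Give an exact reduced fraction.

Step 1: cell (1,0) = 17/4
Step 2: cell (1,0) = 883/240
Step 3: cell (1,0) = 12181/2880
Full grid after step 3:
  8503/2160 1619/360 421/90 5101/1080
  12181/2880 5567/1200 261/50 1219/240
  3061/720 1201/240 3883/720 5921/1080

Answer: 12181/2880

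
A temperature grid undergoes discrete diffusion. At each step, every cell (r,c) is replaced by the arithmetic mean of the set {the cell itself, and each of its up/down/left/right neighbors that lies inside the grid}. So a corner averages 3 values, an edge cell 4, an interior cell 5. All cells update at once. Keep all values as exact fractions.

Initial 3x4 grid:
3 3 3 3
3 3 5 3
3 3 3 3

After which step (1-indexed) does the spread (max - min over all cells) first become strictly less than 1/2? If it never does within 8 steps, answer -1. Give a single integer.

Answer: 2

Derivation:
Step 1: max=7/2, min=3, spread=1/2
Step 2: max=173/50, min=3, spread=23/50
  -> spread < 1/2 first at step 2
Step 3: max=8011/2400, min=613/200, spread=131/480
Step 4: max=71351/21600, min=11191/3600, spread=841/4320
Step 5: max=28462051/8640000, min=2253373/720000, spread=56863/345600
Step 6: max=254814341/77760000, min=20429543/6480000, spread=386393/3110400
Step 7: max=101705723131/31104000000, min=8196358813/2592000000, spread=26795339/248832000
Step 8: max=6082535714129/1866240000000, min=493646149667/155520000000, spread=254051069/2985984000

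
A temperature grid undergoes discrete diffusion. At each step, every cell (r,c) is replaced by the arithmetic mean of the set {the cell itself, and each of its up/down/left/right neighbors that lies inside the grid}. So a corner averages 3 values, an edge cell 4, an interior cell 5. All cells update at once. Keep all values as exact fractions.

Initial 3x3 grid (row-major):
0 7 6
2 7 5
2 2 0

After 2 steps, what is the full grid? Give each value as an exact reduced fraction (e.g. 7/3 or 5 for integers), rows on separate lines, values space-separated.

After step 1:
  3 5 6
  11/4 23/5 9/2
  2 11/4 7/3
After step 2:
  43/12 93/20 31/6
  247/80 98/25 523/120
  5/2 701/240 115/36

Answer: 43/12 93/20 31/6
247/80 98/25 523/120
5/2 701/240 115/36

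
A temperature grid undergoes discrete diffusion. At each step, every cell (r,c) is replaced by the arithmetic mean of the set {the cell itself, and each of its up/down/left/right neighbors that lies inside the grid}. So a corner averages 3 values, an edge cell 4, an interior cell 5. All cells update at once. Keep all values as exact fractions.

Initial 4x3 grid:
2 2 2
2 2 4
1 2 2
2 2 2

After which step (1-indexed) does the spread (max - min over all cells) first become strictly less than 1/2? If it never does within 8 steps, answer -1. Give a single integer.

Answer: 4

Derivation:
Step 1: max=8/3, min=5/3, spread=1
Step 2: max=151/60, min=209/120, spread=31/40
Step 3: max=1291/540, min=1949/1080, spread=211/360
Step 4: max=18509/8100, min=61451/32400, spread=839/2160
  -> spread < 1/2 first at step 4
Step 5: max=2191667/972000, min=1869887/972000, spread=5363/16200
Step 6: max=16101821/7290000, min=57367859/29160000, spread=93859/388800
Step 7: max=955923139/437400000, min=3481038331/1749600000, spread=4568723/23328000
Step 8: max=113487295627/52488000000, min=211248124379/104976000000, spread=8387449/55987200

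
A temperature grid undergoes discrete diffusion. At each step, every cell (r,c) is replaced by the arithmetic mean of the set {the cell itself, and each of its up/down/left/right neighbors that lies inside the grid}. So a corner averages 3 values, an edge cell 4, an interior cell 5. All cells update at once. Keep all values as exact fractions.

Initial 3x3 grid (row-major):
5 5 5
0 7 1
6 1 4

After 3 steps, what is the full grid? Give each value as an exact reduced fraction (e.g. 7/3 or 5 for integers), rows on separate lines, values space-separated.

Answer: 518/135 10231/2400 8263/2160
28393/7200 20957/6000 55961/14400
1787/540 26243/7200 2321/720

Derivation:
After step 1:
  10/3 11/2 11/3
  9/2 14/5 17/4
  7/3 9/2 2
After step 2:
  40/9 153/40 161/36
  389/120 431/100 763/240
  34/9 349/120 43/12
After step 3:
  518/135 10231/2400 8263/2160
  28393/7200 20957/6000 55961/14400
  1787/540 26243/7200 2321/720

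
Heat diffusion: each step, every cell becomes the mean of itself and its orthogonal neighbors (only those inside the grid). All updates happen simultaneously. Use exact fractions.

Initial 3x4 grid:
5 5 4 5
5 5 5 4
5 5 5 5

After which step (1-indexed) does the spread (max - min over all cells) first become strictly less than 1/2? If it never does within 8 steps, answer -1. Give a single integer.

Answer: 2

Derivation:
Step 1: max=5, min=13/3, spread=2/3
Step 2: max=5, min=367/80, spread=33/80
  -> spread < 1/2 first at step 2
Step 3: max=5, min=9941/2160, spread=859/2160
Step 4: max=8921/1800, min=606397/129600, spread=7183/25920
Step 5: max=533789/108000, min=36540923/7776000, spread=378377/1555200
Step 6: max=5310211/1080000, min=2207138377/466560000, spread=3474911/18662400
Step 7: max=476546011/97200000, min=132885199643/27993600000, spread=174402061/1119744000
Step 8: max=57008183273/11664000000, min=8000795433937/1679616000000, spread=1667063659/13436928000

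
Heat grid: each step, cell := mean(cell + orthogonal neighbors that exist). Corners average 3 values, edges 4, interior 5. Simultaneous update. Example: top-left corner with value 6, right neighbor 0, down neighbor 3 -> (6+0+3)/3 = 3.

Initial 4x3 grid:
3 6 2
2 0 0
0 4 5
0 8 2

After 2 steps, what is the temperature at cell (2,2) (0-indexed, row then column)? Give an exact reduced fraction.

Answer: 129/40

Derivation:
Step 1: cell (2,2) = 11/4
Step 2: cell (2,2) = 129/40
Full grid after step 2:
  23/9 689/240 43/18
  529/240 231/100 287/120
  529/240 271/100 129/40
  23/9 437/120 15/4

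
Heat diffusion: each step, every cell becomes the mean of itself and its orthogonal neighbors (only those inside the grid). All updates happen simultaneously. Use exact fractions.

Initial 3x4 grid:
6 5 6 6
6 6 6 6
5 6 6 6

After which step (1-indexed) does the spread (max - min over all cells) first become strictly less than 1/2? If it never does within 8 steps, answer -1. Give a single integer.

Answer: 1

Derivation:
Step 1: max=6, min=17/3, spread=1/3
  -> spread < 1/2 first at step 1
Step 2: max=6, min=1373/240, spread=67/240
Step 3: max=287/48, min=12373/2160, spread=271/1080
Step 4: max=14279/2400, min=745601/129600, spread=5093/25920
Step 5: max=1281389/216000, min=44844499/7776000, spread=257101/1555200
Step 6: max=38332033/6480000, min=2697706001/466560000, spread=497603/3732480
Step 7: max=382553887/64800000, min=162167562859/27993600000, spread=123828653/1119744000
Step 8: max=34369704587/5832000000, min=9746554115681/1679616000000, spread=1215366443/13436928000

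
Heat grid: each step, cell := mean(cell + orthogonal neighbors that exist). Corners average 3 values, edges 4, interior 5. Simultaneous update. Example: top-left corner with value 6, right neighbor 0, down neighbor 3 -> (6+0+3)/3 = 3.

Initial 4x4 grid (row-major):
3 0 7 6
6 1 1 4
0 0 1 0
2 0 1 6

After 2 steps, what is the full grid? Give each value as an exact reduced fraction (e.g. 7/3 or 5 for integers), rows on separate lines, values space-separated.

Answer: 11/4 217/80 883/240 143/36
91/40 201/100 9/4 419/120
167/120 107/100 171/100 253/120
41/36 229/240 341/240 85/36

Derivation:
After step 1:
  3 11/4 7/2 17/3
  5/2 8/5 14/5 11/4
  2 2/5 3/5 11/4
  2/3 3/4 2 7/3
After step 2:
  11/4 217/80 883/240 143/36
  91/40 201/100 9/4 419/120
  167/120 107/100 171/100 253/120
  41/36 229/240 341/240 85/36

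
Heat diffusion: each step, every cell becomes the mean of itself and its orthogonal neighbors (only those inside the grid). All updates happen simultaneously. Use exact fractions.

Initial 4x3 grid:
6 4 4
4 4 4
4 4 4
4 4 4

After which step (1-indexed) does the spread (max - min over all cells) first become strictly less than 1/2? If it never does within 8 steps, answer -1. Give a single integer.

Step 1: max=14/3, min=4, spread=2/3
Step 2: max=41/9, min=4, spread=5/9
Step 3: max=473/108, min=4, spread=41/108
  -> spread < 1/2 first at step 3
Step 4: max=56057/12960, min=4, spread=4217/12960
Step 5: max=3319549/777600, min=14479/3600, spread=38417/155520
Step 6: max=197824211/46656000, min=290597/72000, spread=1903471/9331200
Step 7: max=11798429089/2799360000, min=8755759/2160000, spread=18038617/111974400
Step 8: max=705114582851/167961600000, min=790526759/194400000, spread=883978523/6718464000

Answer: 3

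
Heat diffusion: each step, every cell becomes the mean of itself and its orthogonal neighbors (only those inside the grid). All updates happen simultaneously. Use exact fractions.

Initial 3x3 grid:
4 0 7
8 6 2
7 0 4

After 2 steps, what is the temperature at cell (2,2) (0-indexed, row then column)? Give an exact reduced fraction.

Answer: 11/3

Derivation:
Step 1: cell (2,2) = 2
Step 2: cell (2,2) = 11/3
Full grid after step 2:
  29/6 289/80 4
  369/80 227/50 259/80
  31/6 289/80 11/3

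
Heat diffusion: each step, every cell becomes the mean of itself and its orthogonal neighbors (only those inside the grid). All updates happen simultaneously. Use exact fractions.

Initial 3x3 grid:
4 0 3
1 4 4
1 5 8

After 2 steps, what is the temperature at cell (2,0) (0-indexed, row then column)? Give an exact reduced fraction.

Step 1: cell (2,0) = 7/3
Step 2: cell (2,0) = 28/9
Full grid after step 2:
  83/36 191/80 59/18
  93/40 173/50 311/80
  28/9 153/40 179/36

Answer: 28/9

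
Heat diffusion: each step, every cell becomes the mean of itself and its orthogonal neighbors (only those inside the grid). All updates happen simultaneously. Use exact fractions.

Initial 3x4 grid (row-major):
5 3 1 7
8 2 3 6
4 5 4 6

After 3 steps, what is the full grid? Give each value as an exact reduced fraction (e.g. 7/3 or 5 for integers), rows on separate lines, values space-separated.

After step 1:
  16/3 11/4 7/2 14/3
  19/4 21/5 16/5 11/2
  17/3 15/4 9/2 16/3
After step 2:
  77/18 947/240 847/240 41/9
  399/80 373/100 209/50 187/40
  85/18 1087/240 1007/240 46/9
After step 3:
  1189/270 27869/7200 29179/7200 9187/2160
  7087/1600 8549/2000 2031/500 11113/2400
  2563/540 30919/7200 32429/7200 10067/2160

Answer: 1189/270 27869/7200 29179/7200 9187/2160
7087/1600 8549/2000 2031/500 11113/2400
2563/540 30919/7200 32429/7200 10067/2160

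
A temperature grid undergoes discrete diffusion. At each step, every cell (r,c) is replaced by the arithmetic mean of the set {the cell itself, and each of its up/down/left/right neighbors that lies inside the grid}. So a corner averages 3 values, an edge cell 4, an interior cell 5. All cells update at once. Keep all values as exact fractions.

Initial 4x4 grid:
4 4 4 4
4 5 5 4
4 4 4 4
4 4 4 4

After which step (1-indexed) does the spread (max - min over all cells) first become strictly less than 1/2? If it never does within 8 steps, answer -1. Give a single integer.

Answer: 1

Derivation:
Step 1: max=22/5, min=4, spread=2/5
  -> spread < 1/2 first at step 1
Step 2: max=43/10, min=4, spread=3/10
Step 3: max=8459/2000, min=973/240, spread=263/1500
Step 4: max=151853/36000, min=29347/7200, spread=853/6000
Step 5: max=4547357/1080000, min=884689/216000, spread=1721/15000
Step 6: max=136156709/32400000, min=22182307/5400000, spread=3062867/32400000
Step 7: max=815598613/194400000, min=83346671/20250000, spread=77352857/972000000
Step 8: max=122162331113/29160000000, min=20035569661/4860000000, spread=1948913147/29160000000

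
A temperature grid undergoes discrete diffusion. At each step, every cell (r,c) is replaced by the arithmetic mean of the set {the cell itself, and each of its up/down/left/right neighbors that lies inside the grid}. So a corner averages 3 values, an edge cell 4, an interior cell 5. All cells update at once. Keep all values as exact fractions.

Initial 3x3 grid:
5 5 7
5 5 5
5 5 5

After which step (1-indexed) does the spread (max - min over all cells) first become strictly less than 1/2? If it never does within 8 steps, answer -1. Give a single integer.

Step 1: max=17/3, min=5, spread=2/3
Step 2: max=50/9, min=5, spread=5/9
Step 3: max=581/108, min=5, spread=41/108
  -> spread < 1/2 first at step 3
Step 4: max=34531/6480, min=911/180, spread=347/1296
Step 5: max=2050937/388800, min=9157/1800, spread=2921/15552
Step 6: max=122468539/23328000, min=1105483/216000, spread=24611/186624
Step 7: max=7317122033/1399680000, min=24956741/4860000, spread=207329/2239488
Step 8: max=437933952451/83980800000, min=1334801599/259200000, spread=1746635/26873856

Answer: 3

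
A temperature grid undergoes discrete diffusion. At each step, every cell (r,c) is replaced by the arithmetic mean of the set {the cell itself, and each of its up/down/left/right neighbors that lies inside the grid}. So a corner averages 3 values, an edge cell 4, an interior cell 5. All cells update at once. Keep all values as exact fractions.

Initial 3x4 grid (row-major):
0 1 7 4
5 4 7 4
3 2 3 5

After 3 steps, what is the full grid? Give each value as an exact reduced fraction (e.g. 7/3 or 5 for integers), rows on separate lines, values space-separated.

After step 1:
  2 3 19/4 5
  3 19/5 5 5
  10/3 3 17/4 4
After step 2:
  8/3 271/80 71/16 59/12
  91/30 89/25 114/25 19/4
  28/9 863/240 65/16 53/12
After step 3:
  727/240 8431/2400 10381/2400 677/144
  5567/1800 5441/1500 2137/500 5593/1200
  7013/2160 25793/7200 3327/800 635/144

Answer: 727/240 8431/2400 10381/2400 677/144
5567/1800 5441/1500 2137/500 5593/1200
7013/2160 25793/7200 3327/800 635/144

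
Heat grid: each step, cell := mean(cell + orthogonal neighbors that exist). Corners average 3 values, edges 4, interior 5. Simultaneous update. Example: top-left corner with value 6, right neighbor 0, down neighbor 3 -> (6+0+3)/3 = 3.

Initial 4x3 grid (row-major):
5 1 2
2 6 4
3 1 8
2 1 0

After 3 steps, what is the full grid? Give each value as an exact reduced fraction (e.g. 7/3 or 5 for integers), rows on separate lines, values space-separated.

Answer: 3269/1080 2729/800 7043/2160
11723/3600 6171/2000 26171/7200
377/150 6221/2000 2419/800
106/45 2731/1200 2071/720

Derivation:
After step 1:
  8/3 7/2 7/3
  4 14/5 5
  2 19/5 13/4
  2 1 3
After step 2:
  61/18 113/40 65/18
  43/15 191/50 803/240
  59/20 257/100 301/80
  5/3 49/20 29/12
After step 3:
  3269/1080 2729/800 7043/2160
  11723/3600 6171/2000 26171/7200
  377/150 6221/2000 2419/800
  106/45 2731/1200 2071/720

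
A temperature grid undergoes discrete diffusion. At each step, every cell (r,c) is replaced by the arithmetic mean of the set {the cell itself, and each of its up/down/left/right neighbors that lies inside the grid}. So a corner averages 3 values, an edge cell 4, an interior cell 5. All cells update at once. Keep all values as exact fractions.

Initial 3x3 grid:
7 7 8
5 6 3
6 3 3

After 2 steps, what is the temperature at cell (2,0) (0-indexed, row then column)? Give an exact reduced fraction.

Step 1: cell (2,0) = 14/3
Step 2: cell (2,0) = 91/18
Full grid after step 2:
  58/9 181/30 6
  109/20 273/50 47/10
  91/18 509/120 25/6

Answer: 91/18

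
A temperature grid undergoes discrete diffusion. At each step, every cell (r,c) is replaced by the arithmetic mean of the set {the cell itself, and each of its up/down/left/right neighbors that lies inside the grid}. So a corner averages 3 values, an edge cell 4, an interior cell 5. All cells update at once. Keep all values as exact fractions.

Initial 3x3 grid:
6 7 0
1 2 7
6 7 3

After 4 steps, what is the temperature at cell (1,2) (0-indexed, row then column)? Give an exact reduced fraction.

Answer: 473059/108000

Derivation:
Step 1: cell (1,2) = 3
Step 2: cell (1,2) = 68/15
Step 3: cell (1,2) = 15019/3600
Step 4: cell (1,2) = 473059/108000
Full grid after step 4:
  272233/64800 3703097/864000 540641/129600
  3793097/864000 383441/90000 473059/108000
  568091/129600 1947361/432000 284533/64800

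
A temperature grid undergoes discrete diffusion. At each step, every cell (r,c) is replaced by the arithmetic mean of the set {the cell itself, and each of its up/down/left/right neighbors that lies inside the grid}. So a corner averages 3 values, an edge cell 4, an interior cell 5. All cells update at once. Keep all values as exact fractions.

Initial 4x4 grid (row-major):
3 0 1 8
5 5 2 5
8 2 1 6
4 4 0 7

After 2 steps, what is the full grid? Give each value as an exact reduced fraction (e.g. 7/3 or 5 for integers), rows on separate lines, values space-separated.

Answer: 61/18 157/60 187/60 38/9
58/15 171/50 79/25 131/30
29/6 13/4 67/20 62/15
151/36 89/24 361/120 145/36

Derivation:
After step 1:
  8/3 9/4 11/4 14/3
  21/4 14/5 14/5 21/4
  19/4 4 11/5 19/4
  16/3 5/2 3 13/3
After step 2:
  61/18 157/60 187/60 38/9
  58/15 171/50 79/25 131/30
  29/6 13/4 67/20 62/15
  151/36 89/24 361/120 145/36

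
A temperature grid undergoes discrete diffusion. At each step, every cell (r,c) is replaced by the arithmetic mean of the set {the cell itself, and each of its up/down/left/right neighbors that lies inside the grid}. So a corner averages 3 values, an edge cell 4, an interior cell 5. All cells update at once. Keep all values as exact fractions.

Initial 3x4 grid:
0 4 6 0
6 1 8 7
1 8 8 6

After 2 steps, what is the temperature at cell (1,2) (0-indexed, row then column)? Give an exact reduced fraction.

Answer: 573/100

Derivation:
Step 1: cell (1,2) = 6
Step 2: cell (1,2) = 573/100
Full grid after step 2:
  97/36 959/240 211/48 169/36
  59/15 413/100 573/100 271/48
  23/6 28/5 25/4 79/12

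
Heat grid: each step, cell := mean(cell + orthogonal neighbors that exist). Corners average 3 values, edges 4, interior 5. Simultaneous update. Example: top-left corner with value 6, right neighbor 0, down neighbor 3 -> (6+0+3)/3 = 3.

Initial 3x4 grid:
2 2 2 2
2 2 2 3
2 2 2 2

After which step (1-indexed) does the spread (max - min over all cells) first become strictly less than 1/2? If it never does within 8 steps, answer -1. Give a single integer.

Answer: 1

Derivation:
Step 1: max=7/3, min=2, spread=1/3
  -> spread < 1/2 first at step 1
Step 2: max=547/240, min=2, spread=67/240
Step 3: max=4757/2160, min=2, spread=437/2160
Step 4: max=1885531/864000, min=2009/1000, spread=29951/172800
Step 5: max=16767821/7776000, min=6829/3375, spread=206761/1555200
Step 6: max=6676995571/3110400000, min=10965671/5400000, spread=14430763/124416000
Step 7: max=398355741689/186624000000, min=881652727/432000000, spread=139854109/1492992000
Step 8: max=23817351890251/11197440000000, min=79611228977/38880000000, spread=7114543559/89579520000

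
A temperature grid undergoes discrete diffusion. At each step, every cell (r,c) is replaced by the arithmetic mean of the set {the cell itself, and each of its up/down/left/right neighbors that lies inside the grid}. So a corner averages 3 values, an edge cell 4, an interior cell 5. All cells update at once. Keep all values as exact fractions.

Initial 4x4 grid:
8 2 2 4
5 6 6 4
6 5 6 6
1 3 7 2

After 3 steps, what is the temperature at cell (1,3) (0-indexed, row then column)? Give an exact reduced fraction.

Step 1: cell (1,3) = 5
Step 2: cell (1,3) = 529/120
Step 3: cell (1,3) = 4117/900
Full grid after step 3:
  197/40 5653/1200 15523/3600 4459/1080
  3029/600 4861/1000 14023/3000 4117/900
  1669/360 7193/1500 2467/500 24/5
  1159/270 803/180 47/10 44/9

Answer: 4117/900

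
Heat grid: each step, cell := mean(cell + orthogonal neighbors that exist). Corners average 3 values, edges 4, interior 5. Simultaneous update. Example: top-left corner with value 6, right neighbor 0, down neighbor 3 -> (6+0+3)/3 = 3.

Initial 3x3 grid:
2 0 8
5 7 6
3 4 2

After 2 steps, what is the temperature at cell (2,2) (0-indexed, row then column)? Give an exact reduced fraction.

Answer: 55/12

Derivation:
Step 1: cell (2,2) = 4
Step 2: cell (2,2) = 55/12
Full grid after step 2:
  65/18 313/80 44/9
  899/240 453/100 1129/240
  49/12 41/10 55/12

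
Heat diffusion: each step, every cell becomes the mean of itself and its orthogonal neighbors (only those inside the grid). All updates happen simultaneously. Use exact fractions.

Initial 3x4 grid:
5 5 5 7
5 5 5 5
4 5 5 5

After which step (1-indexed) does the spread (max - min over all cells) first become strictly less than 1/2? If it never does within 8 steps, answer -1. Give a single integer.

Answer: 4

Derivation:
Step 1: max=17/3, min=14/3, spread=1
Step 2: max=50/9, min=85/18, spread=5/6
Step 3: max=581/108, min=1039/216, spread=41/72
Step 4: max=69017/12960, min=125383/25920, spread=4217/8640
  -> spread < 1/2 first at step 4
Step 5: max=4088617/777600, min=7600979/1555200, spread=38417/103680
Step 6: max=243638783/46656000, min=458725501/93312000, spread=1903471/6220800
Step 7: max=14522777257/2799360000, min=27692658239/5598720000, spread=18038617/74649600
Step 8: max=867491822963/167961600000, min=1668685256701/335923200000, spread=883978523/4478976000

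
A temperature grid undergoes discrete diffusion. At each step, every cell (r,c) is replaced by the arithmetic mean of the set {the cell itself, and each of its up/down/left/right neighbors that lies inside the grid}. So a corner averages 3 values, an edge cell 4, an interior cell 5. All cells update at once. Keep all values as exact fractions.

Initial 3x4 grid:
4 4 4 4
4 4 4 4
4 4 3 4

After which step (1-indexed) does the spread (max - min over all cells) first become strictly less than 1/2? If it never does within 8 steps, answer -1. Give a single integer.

Step 1: max=4, min=11/3, spread=1/3
  -> spread < 1/2 first at step 1
Step 2: max=4, min=449/120, spread=31/120
Step 3: max=4, min=4109/1080, spread=211/1080
Step 4: max=7153/1800, min=415103/108000, spread=14077/108000
Step 5: max=428317/108000, min=3747593/972000, spread=5363/48600
Step 6: max=237131/60000, min=112899191/29160000, spread=93859/1166400
Step 7: max=383463533/97200000, min=6788125519/1749600000, spread=4568723/69984000
Step 8: max=11482381111/2916000000, min=408123564371/104976000000, spread=8387449/167961600

Answer: 1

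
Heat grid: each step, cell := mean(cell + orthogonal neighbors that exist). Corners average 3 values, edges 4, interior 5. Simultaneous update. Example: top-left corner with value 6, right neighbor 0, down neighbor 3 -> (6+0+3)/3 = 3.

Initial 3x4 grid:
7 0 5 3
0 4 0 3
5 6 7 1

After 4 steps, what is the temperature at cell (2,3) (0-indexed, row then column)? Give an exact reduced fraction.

Answer: 414581/129600

Derivation:
Step 1: cell (2,3) = 11/3
Step 2: cell (2,3) = 107/36
Step 3: cell (2,3) = 7423/2160
Step 4: cell (2,3) = 414581/129600
Full grid after step 4:
  107959/32400 330073/108000 338213/108000 371381/129600
  60803/18000 105443/30000 1115791/360000 2745389/864000
  122759/32400 382823/108000 383963/108000 414581/129600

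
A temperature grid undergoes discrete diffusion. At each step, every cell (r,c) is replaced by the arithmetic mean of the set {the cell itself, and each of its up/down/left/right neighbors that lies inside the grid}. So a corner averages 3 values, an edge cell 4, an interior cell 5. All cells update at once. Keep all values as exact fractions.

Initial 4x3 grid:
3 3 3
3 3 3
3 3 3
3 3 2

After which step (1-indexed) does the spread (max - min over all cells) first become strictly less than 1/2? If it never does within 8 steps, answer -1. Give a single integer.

Step 1: max=3, min=8/3, spread=1/3
  -> spread < 1/2 first at step 1
Step 2: max=3, min=49/18, spread=5/18
Step 3: max=3, min=607/216, spread=41/216
Step 4: max=3, min=73543/25920, spread=4217/25920
Step 5: max=21521/7200, min=4456451/1555200, spread=38417/311040
Step 6: max=429403/144000, min=268735789/93312000, spread=1903471/18662400
Step 7: max=12844241/4320000, min=16195170911/5598720000, spread=18038617/223948800
Step 8: max=1153473241/388800000, min=974501417149/335923200000, spread=883978523/13436928000

Answer: 1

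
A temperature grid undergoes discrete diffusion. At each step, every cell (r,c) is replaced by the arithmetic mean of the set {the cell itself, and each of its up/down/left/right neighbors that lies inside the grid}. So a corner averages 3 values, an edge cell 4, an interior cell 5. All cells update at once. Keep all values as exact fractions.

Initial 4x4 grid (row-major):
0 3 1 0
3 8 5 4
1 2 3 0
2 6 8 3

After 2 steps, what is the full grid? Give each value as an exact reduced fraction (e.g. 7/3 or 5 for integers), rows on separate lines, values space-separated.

Answer: 8/3 229/80 667/240 37/18
14/5 92/25 33/10 637/240
3 183/50 193/50 721/240
19/6 33/8 503/120 67/18

Derivation:
After step 1:
  2 3 9/4 5/3
  3 21/5 21/5 9/4
  2 4 18/5 5/2
  3 9/2 5 11/3
After step 2:
  8/3 229/80 667/240 37/18
  14/5 92/25 33/10 637/240
  3 183/50 193/50 721/240
  19/6 33/8 503/120 67/18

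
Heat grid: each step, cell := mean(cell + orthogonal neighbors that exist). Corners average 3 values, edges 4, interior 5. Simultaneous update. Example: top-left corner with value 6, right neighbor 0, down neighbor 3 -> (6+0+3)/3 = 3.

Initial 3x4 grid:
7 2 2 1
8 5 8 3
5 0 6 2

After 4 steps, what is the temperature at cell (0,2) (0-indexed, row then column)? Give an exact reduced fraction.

Answer: 30949/8000

Derivation:
Step 1: cell (0,2) = 13/4
Step 2: cell (0,2) = 281/80
Step 3: cell (0,2) = 8903/2400
Step 4: cell (0,2) = 30949/8000
Full grid after step 4:
  625313/129600 954403/216000 30949/8000 3167/900
  1388089/288000 539701/120000 44479/11250 1576811/432000
  616963/129600 240257/54000 109781/27000 244999/64800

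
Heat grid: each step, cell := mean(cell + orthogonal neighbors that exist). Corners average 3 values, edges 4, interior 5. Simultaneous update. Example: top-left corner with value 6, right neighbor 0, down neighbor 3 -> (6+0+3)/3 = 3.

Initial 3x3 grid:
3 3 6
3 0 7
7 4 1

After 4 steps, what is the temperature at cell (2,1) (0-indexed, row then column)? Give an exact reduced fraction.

Answer: 395117/108000

Derivation:
Step 1: cell (2,1) = 3
Step 2: cell (2,1) = 113/30
Step 3: cell (2,1) = 6361/1800
Step 4: cell (2,1) = 395117/108000
Full grid after step 4:
  148561/43200 782609/216000 238979/64800
  3057811/864000 425969/120000 1621843/432000
  456983/129600 395117/108000 26381/7200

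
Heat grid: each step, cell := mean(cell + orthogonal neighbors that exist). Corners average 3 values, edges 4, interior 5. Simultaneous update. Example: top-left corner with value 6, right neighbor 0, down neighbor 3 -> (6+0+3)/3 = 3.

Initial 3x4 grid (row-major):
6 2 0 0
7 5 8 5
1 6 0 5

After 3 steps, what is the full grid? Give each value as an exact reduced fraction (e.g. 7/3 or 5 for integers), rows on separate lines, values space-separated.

Answer: 179/40 3043/800 25057/7200 6421/2160
63059/14400 26191/6000 1793/500 8729/2400
4913/1080 29437/7200 29807/7200 8021/2160

Derivation:
After step 1:
  5 13/4 5/2 5/3
  19/4 28/5 18/5 9/2
  14/3 3 19/4 10/3
After step 2:
  13/3 327/80 661/240 26/9
  1201/240 101/25 419/100 131/40
  149/36 1081/240 881/240 151/36
After step 3:
  179/40 3043/800 25057/7200 6421/2160
  63059/14400 26191/6000 1793/500 8729/2400
  4913/1080 29437/7200 29807/7200 8021/2160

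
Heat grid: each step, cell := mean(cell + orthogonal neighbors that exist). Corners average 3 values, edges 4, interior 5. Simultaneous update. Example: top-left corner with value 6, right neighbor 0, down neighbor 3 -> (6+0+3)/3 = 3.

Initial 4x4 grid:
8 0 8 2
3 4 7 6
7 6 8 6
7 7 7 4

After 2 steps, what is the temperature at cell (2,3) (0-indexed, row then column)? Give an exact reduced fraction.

Step 1: cell (2,3) = 6
Step 2: cell (2,3) = 1423/240
Full grid after step 2:
  85/18 203/48 1271/240 89/18
  227/48 11/2 269/50 1391/240
  493/80 297/50 323/50 1423/240
  13/2 533/80 1543/240 109/18

Answer: 1423/240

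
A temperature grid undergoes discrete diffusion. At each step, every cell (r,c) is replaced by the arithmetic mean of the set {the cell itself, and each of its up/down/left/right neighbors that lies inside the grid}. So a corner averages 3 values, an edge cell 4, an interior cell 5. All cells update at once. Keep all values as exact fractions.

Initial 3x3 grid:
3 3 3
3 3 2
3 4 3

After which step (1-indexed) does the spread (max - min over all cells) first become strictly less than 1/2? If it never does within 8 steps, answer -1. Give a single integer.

Answer: 2

Derivation:
Step 1: max=10/3, min=8/3, spread=2/3
Step 2: max=115/36, min=101/36, spread=7/18
  -> spread < 1/2 first at step 2
Step 3: max=1357/432, min=1235/432, spread=61/216
Step 4: max=16063/5184, min=15041/5184, spread=511/2592
Step 5: max=190933/62208, min=182315/62208, spread=4309/31104
Step 6: max=2275783/746496, min=2203193/746496, spread=36295/373248
Step 7: max=27179629/8957952, min=26568083/8957952, spread=305773/4478976
Step 8: max=325062223/107495424, min=319910321/107495424, spread=2575951/53747712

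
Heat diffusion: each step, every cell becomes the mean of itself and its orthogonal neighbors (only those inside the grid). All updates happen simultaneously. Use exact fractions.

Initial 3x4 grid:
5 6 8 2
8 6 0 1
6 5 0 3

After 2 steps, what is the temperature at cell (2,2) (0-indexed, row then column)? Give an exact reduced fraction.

Answer: 127/48

Derivation:
Step 1: cell (2,2) = 2
Step 2: cell (2,2) = 127/48
Full grid after step 2:
  113/18 259/48 203/48 55/18
  287/48 99/20 31/10 19/8
  101/18 211/48 127/48 29/18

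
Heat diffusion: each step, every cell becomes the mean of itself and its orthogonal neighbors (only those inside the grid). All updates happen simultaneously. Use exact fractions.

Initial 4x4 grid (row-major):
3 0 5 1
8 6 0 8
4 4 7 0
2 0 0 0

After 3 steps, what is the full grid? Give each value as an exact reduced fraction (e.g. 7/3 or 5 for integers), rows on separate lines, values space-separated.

Answer: 8251/2160 2749/720 2257/720 472/135
6023/1440 4277/1200 5521/1500 2119/720
1693/480 433/125 5193/2000 1127/400
541/180 1151/480 5387/2400 1259/720

Derivation:
After step 1:
  11/3 7/2 3/2 14/3
  21/4 18/5 26/5 9/4
  9/2 21/5 11/5 15/4
  2 3/2 7/4 0
After step 2:
  149/36 46/15 223/60 101/36
  1021/240 87/20 59/20 119/30
  319/80 16/5 171/50 41/20
  8/3 189/80 109/80 11/6
After step 3:
  8251/2160 2749/720 2257/720 472/135
  6023/1440 4277/1200 5521/1500 2119/720
  1693/480 433/125 5193/2000 1127/400
  541/180 1151/480 5387/2400 1259/720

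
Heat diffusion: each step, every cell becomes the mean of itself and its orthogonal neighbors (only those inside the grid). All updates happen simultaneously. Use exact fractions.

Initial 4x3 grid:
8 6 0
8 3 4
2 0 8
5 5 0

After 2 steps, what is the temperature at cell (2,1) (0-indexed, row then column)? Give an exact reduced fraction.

Step 1: cell (2,1) = 18/5
Step 2: cell (2,1) = 341/100
Full grid after step 2:
  101/18 1147/240 34/9
  77/15 421/100 857/240
  83/20 341/100 881/240
  41/12 433/120 59/18

Answer: 341/100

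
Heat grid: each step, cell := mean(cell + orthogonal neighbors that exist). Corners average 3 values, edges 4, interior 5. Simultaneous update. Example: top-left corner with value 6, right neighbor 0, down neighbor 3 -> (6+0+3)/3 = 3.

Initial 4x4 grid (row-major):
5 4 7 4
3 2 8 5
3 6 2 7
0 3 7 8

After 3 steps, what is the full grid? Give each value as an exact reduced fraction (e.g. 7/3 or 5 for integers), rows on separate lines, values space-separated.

Answer: 1481/360 3559/800 37679/7200 11663/2160
8737/2400 4417/1000 5977/1200 20467/3600
2747/800 7817/2000 15769/3000 4043/720
251/80 611/150 899/180 1277/216

Derivation:
After step 1:
  4 9/2 23/4 16/3
  13/4 23/5 24/5 6
  3 16/5 6 11/2
  2 4 5 22/3
After step 2:
  47/12 377/80 1223/240 205/36
  297/80 407/100 543/100 649/120
  229/80 104/25 49/10 149/24
  3 71/20 67/12 107/18
After step 3:
  1481/360 3559/800 37679/7200 11663/2160
  8737/2400 4417/1000 5977/1200 20467/3600
  2747/800 7817/2000 15769/3000 4043/720
  251/80 611/150 899/180 1277/216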